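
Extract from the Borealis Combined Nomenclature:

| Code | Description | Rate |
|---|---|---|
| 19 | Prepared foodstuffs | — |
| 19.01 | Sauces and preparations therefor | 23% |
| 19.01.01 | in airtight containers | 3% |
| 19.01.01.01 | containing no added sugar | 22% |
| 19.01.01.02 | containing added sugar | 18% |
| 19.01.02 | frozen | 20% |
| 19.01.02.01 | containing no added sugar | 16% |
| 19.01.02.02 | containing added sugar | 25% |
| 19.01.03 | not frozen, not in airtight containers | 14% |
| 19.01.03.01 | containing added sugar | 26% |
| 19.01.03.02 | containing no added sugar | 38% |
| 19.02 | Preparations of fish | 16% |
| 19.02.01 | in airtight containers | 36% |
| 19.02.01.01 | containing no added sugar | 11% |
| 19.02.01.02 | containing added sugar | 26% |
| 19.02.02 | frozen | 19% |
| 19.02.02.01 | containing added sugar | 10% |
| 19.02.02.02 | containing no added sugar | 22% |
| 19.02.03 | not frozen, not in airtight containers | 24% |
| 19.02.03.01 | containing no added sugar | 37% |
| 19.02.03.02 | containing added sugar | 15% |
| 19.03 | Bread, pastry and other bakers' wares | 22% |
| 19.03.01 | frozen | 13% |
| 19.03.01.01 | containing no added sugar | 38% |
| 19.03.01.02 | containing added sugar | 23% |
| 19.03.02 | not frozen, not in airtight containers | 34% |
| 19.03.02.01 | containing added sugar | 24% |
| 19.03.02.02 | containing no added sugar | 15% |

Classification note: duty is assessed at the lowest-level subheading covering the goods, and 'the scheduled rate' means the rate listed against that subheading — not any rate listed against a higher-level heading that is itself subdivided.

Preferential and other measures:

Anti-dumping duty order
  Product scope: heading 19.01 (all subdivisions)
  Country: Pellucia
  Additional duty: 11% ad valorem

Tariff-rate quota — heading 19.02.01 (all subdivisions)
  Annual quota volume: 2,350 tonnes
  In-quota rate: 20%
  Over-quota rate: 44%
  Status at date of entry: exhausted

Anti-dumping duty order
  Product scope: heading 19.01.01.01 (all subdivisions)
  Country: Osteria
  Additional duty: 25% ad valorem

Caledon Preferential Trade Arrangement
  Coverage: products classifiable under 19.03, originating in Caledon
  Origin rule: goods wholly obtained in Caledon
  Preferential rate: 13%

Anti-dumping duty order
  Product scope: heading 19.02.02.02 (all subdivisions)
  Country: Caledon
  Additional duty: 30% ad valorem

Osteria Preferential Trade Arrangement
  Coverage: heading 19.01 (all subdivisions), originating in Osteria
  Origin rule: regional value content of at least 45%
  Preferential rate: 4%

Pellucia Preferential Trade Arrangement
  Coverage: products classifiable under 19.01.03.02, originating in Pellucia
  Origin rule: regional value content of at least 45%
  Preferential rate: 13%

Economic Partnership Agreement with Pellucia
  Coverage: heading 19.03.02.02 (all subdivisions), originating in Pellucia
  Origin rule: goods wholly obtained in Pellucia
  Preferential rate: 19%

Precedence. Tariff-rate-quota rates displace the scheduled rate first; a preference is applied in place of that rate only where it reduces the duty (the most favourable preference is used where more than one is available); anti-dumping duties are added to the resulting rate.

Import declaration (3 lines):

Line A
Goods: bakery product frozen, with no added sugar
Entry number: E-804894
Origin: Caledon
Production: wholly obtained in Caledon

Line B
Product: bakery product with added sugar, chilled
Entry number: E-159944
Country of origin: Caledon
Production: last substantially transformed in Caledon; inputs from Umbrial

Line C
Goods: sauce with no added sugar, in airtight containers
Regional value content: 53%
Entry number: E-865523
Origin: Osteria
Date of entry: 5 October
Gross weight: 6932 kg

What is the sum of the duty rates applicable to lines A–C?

Line A: bakery product → 19.03; frozen → 19.03.01; with no added sugar → 19.03.01.01. Scheduled 38%. Caledon agreement on 19.03: wholly obtained → 13% available; preferential 13%. → 13%.
Line B: bakery product → 19.03; chilled → 19.03.02; with added sugar → 19.03.02.01. Scheduled 24%. Caledon agreement on 19.03: not wholly obtained. → 24%.
Line C: sauce → 19.01; in airtight containers → 19.01.01; with no added sugar → 19.01.01.01. Scheduled 22%. Osteria agreement on 19.01: RVC ≥ 45% → 4% available; preferential 4%; anti-dumping (Osteria, 19.01.01.01): +25%; total 4% + 25% = 29%. → 29%.
Sum: 13% + 24% + 29% = 66%.

66%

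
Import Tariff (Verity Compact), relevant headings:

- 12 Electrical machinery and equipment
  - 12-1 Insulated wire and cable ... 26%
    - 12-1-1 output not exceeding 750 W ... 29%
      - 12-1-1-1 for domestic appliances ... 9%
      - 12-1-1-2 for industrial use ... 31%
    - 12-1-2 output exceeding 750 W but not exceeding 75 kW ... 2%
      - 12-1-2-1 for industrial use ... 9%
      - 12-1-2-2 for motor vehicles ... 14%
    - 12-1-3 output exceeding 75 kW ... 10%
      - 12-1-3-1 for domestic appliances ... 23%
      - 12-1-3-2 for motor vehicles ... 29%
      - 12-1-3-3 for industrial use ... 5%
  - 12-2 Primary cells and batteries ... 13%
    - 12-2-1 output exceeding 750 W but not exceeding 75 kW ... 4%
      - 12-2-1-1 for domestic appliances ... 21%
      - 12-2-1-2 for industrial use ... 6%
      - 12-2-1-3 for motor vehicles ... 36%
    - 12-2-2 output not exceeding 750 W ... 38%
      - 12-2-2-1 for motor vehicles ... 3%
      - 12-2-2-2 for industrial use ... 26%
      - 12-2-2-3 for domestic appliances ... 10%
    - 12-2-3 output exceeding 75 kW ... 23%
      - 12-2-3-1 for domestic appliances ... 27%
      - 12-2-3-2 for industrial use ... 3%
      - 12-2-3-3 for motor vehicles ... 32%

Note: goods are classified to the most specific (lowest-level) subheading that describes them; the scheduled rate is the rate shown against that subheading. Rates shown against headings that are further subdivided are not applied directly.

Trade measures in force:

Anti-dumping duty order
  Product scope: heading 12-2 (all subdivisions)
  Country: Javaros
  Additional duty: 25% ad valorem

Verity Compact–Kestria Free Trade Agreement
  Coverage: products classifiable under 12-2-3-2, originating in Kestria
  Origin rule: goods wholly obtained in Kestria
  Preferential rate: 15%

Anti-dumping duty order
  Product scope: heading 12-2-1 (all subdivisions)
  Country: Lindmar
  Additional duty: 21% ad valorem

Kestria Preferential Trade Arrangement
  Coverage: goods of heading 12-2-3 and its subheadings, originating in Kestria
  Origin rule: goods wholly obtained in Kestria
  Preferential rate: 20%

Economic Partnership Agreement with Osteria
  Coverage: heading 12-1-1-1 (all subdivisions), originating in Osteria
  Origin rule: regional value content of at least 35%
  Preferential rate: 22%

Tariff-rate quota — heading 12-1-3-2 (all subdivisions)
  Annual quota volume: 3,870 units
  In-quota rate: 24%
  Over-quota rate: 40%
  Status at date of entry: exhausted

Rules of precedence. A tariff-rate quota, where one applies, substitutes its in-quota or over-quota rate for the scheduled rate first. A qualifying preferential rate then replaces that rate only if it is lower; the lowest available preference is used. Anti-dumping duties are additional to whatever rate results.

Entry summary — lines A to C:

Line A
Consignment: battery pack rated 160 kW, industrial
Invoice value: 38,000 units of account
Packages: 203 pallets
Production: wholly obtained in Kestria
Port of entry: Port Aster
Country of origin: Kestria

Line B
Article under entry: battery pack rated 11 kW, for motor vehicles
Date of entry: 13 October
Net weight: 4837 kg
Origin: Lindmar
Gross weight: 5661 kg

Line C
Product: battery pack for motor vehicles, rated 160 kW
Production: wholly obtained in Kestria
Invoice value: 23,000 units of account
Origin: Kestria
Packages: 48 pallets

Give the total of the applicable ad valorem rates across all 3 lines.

Line A: battery pack → 12-2; rated 160 kW → 12-2-3; industrial → 12-2-3-2. Scheduled 3%. Kestria agreement on 12-2-3-2: wholly obtained → 15% available; Kestria agreement on 12-2-3: wholly obtained → 20% available; preference 15% not lower than 3% → no reduction. → 3%.
Line B: battery pack → 12-2; rated 11 kW → 12-2-1; for motor vehicles → 12-2-1-3. Scheduled 36%. anti-dumping (Lindmar, 12-2-1): +21%; total 36% + 21% = 57%. → 57%.
Line C: battery pack → 12-2; rated 160 kW → 12-2-3; for motor vehicles → 12-2-3-3. Scheduled 32%. Kestria agreement on 12-2-3-2: 12-2-3-3 not covered; Kestria agreement on 12-2-3: wholly obtained → 20% available; preferential 20%. → 20%.
Sum: 3% + 57% + 20% = 80%.

80%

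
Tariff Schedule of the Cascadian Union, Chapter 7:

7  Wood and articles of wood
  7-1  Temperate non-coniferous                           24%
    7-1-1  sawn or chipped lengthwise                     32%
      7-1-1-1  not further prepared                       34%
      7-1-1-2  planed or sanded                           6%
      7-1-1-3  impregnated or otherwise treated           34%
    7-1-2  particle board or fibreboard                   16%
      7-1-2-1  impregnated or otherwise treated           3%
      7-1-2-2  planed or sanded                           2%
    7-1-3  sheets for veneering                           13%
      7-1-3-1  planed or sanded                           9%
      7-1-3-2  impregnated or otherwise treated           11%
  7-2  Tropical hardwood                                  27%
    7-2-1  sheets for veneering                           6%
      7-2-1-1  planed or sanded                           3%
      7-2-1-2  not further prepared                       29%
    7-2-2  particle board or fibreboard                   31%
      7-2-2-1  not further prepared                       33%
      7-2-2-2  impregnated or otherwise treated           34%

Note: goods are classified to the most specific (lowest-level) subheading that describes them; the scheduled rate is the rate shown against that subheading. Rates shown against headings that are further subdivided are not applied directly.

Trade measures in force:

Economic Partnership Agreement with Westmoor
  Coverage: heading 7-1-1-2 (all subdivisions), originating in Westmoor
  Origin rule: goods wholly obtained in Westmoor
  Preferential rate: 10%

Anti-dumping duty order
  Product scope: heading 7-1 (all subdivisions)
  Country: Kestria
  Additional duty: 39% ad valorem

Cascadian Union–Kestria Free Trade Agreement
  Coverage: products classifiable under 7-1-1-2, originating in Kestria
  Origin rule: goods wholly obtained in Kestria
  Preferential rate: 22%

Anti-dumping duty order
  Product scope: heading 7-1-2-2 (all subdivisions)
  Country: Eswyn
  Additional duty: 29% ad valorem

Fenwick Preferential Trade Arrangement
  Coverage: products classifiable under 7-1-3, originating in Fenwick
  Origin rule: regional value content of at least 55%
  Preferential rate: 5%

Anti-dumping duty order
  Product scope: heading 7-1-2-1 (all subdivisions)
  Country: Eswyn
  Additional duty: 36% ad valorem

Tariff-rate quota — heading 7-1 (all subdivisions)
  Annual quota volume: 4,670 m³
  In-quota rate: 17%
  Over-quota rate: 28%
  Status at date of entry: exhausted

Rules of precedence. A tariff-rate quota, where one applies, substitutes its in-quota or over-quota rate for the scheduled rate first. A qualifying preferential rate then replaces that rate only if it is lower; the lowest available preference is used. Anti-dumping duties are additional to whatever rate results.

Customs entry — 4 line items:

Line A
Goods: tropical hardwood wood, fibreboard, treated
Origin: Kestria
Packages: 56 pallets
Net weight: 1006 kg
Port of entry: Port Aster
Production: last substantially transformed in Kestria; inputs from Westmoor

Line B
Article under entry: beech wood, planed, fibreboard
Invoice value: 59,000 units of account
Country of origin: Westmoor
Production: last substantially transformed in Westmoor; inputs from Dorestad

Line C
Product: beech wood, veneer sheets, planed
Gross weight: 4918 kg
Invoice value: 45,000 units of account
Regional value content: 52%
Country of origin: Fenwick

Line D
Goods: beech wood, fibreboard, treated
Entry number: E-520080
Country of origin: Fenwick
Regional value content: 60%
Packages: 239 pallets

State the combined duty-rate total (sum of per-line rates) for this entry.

118%

Line A: tropical hardwood → 7-2; fibreboard → 7-2-2; treated → 7-2-2-2. Scheduled 34%. Kestria agreement on 7-1-1-2: 7-2-2-2 not covered. → 34%.
Line B: beech → 7-1; fibreboard → 7-1-2; planed → 7-1-2-2. Scheduled 2%. quota on 7-1 exhausted → over-quota 28%; Westmoor agreement on 7-1-1-2: 7-1-2-2 not covered. → 28%.
Line C: beech → 7-1; veneer sheets → 7-1-3; planed → 7-1-3-1. Scheduled 9%. quota on 7-1 exhausted → over-quota 28%; Fenwick agreement on 7-1-3: RVC < 55%. → 28%.
Line D: beech → 7-1; fibreboard → 7-1-2; treated → 7-1-2-1. Scheduled 3%. quota on 7-1 exhausted → over-quota 28%; Fenwick agreement on 7-1-3: 7-1-2-1 not covered. → 28%.
Sum: 34% + 28% + 28% + 28% = 118%.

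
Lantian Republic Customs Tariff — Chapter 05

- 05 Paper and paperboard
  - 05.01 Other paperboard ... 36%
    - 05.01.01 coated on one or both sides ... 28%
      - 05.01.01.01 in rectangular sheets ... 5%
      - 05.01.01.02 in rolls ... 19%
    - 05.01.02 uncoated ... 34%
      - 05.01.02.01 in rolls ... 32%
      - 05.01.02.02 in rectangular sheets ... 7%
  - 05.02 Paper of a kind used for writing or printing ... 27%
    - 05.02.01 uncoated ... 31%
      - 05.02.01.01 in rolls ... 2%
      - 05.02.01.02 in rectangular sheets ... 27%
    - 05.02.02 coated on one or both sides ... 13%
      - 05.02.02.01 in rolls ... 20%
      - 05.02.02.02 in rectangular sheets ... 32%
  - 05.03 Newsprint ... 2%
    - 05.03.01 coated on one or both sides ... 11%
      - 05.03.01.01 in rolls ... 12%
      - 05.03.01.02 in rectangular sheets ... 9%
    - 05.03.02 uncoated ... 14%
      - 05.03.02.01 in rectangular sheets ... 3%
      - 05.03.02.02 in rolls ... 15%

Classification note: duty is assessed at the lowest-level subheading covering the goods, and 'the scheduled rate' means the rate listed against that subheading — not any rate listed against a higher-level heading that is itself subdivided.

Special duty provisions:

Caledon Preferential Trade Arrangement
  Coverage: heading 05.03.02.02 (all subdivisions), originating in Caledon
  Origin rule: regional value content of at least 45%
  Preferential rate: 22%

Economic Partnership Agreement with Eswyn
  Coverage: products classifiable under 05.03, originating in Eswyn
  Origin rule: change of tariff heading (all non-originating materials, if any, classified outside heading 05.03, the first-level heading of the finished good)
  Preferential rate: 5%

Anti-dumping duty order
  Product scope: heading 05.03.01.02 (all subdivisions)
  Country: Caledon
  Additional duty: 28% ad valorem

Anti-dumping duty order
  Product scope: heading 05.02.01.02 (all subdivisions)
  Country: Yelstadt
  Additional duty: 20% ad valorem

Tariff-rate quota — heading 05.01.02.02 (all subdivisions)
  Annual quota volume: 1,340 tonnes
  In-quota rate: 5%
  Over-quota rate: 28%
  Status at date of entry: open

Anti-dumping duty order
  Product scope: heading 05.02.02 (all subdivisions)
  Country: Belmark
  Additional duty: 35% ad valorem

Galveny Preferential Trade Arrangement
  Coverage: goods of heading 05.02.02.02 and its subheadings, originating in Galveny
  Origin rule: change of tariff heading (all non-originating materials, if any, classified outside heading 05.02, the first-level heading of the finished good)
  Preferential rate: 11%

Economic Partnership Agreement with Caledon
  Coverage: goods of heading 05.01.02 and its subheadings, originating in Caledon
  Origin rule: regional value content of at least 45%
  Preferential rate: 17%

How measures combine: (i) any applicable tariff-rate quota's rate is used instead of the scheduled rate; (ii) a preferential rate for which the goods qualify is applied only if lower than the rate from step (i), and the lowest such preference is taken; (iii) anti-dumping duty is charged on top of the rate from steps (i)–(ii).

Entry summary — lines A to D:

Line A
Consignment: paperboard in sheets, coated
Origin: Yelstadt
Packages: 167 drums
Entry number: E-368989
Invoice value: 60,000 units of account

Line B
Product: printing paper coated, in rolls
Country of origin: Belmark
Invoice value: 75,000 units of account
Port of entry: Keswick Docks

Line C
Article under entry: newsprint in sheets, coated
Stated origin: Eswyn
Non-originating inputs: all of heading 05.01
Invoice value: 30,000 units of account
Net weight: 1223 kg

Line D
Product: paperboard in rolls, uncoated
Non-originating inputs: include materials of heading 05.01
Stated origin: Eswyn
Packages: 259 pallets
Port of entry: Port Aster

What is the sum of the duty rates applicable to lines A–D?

Line A: paperboard → 05.01; coated → 05.01.01; in sheets → 05.01.01.01. Scheduled 5%. No special measure applies. → 5%.
Line B: printing paper → 05.02; coated → 05.02.02; in rolls → 05.02.02.01. Scheduled 20%. anti-dumping (Belmark, 05.02.02): +35%; total 20% + 35% = 55%. → 55%.
Line C: newsprint → 05.03; coated → 05.03.01; in sheets → 05.03.01.02. Scheduled 9%. Eswyn agreement on 05.03: CTH met → 5% available; preferential 5%. → 5%.
Line D: paperboard → 05.01; uncoated → 05.01.02; in rolls → 05.01.02.01. Scheduled 32%. Eswyn agreement on 05.03: 05.01.02.01 not covered. → 32%.
Sum: 5% + 55% + 5% + 32% = 97%.

97%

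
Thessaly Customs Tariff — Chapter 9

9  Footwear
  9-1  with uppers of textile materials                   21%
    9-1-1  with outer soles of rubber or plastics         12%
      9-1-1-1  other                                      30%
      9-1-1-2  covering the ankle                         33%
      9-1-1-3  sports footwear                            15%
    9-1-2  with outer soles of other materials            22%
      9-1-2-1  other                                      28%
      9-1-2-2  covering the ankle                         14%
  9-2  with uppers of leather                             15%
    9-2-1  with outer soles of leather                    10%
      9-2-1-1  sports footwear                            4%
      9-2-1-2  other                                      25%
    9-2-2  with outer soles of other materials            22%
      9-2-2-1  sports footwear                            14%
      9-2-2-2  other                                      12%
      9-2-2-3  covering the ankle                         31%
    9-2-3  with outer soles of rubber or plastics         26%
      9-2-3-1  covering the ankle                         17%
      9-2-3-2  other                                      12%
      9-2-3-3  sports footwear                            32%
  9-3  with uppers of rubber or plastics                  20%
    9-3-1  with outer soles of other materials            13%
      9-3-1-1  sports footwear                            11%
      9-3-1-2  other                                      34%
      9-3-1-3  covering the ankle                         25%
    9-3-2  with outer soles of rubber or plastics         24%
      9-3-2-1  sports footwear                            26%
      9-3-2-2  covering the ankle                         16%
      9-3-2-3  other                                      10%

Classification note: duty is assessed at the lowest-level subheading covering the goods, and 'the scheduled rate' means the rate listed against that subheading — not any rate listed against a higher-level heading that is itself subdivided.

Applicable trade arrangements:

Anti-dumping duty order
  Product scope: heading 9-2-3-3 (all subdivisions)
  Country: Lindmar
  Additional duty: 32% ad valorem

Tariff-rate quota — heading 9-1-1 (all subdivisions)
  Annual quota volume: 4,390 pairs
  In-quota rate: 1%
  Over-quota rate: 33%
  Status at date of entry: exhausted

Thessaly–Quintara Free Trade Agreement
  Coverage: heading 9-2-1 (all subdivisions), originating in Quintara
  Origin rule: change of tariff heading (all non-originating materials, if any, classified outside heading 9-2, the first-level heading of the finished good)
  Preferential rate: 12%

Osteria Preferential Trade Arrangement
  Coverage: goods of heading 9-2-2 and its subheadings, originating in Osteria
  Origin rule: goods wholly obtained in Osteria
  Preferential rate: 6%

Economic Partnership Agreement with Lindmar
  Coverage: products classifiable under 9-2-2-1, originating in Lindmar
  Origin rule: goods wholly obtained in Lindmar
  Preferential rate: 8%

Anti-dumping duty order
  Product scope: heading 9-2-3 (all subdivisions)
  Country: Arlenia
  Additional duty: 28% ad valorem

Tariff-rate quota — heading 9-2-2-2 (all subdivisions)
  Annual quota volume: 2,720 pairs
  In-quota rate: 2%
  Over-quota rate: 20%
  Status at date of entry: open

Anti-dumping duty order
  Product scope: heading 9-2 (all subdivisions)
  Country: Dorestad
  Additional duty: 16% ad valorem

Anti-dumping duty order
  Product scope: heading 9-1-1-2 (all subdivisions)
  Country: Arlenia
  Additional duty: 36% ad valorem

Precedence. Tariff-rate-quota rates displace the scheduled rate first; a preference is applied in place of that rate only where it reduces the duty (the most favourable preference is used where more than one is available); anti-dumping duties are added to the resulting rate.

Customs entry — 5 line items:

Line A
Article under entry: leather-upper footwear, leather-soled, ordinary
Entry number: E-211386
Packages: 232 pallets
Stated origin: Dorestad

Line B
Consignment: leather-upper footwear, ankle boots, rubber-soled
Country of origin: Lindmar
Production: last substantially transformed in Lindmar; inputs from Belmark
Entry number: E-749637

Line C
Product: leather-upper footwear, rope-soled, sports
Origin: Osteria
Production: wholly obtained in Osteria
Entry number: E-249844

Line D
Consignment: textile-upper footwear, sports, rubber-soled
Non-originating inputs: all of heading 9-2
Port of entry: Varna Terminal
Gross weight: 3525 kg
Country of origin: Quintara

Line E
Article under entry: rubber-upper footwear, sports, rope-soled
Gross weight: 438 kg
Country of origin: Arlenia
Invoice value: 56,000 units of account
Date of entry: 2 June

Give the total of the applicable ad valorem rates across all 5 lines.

Line A: leather-upper → 9-2; leather-soled → 9-2-1; ordinary → 9-2-1-2. Scheduled 25%. anti-dumping (Dorestad, 9-2): +16%; total 25% + 16% = 41%. → 41%.
Line B: leather-upper → 9-2; rubber-soled → 9-2-3; ankle boots → 9-2-3-1. Scheduled 17%. Lindmar agreement on 9-2-2-1: 9-2-3-1 not covered. → 17%.
Line C: leather-upper → 9-2; rope-soled → 9-2-2; sports → 9-2-2-1. Scheduled 14%. Osteria agreement on 9-2-2: wholly obtained → 6% available; preferential 6%. → 6%.
Line D: textile-upper → 9-1; rubber-soled → 9-1-1; sports → 9-1-1-3. Scheduled 15%. quota on 9-1-1 exhausted → over-quota 33%; Quintara agreement on 9-2-1: 9-1-1-3 not covered. → 33%.
Line E: rubber-upper → 9-3; rope-soled → 9-3-1; sports → 9-3-1-1. Scheduled 11%. No special measure applies. → 11%.
Sum: 41% + 17% + 6% + 33% + 11% = 108%.

108%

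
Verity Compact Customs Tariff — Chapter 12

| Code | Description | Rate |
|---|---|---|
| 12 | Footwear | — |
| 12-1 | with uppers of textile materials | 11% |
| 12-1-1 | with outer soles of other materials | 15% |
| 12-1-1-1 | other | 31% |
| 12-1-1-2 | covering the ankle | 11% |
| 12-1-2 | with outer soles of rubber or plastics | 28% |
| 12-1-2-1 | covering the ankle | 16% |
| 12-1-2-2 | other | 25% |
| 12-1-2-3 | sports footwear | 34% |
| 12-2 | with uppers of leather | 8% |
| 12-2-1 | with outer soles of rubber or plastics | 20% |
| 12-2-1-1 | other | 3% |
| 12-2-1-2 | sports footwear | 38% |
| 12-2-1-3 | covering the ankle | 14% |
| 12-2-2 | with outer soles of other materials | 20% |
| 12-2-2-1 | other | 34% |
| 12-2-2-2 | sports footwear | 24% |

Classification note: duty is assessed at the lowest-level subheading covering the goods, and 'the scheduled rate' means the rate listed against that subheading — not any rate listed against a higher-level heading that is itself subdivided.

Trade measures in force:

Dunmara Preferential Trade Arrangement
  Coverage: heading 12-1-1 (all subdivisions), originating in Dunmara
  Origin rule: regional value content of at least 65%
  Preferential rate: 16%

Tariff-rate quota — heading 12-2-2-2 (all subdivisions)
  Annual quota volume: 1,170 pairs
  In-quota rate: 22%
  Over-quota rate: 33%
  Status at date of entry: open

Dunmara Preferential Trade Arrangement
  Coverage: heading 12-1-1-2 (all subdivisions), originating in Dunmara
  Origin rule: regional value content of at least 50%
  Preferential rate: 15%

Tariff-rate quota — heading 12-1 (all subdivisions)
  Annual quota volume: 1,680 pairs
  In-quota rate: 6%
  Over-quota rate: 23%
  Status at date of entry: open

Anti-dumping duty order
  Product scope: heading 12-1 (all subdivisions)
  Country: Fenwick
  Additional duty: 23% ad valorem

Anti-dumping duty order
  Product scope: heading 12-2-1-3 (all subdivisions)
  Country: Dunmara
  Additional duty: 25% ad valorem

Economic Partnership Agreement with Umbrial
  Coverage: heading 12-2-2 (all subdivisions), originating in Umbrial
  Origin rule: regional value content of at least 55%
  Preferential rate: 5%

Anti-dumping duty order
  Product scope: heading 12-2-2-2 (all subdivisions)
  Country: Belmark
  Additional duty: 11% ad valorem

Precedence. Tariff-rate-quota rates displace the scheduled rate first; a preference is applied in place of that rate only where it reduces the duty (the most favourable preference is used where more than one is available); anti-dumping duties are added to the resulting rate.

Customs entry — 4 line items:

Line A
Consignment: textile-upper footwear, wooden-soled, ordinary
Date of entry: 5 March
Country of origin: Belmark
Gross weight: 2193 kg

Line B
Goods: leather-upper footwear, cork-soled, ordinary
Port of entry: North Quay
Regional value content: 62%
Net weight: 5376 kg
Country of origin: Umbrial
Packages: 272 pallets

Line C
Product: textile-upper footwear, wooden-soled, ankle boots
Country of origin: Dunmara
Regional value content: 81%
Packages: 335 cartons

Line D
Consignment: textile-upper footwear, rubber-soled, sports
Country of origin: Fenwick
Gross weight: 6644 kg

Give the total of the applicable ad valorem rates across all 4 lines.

46%

Line A: textile-upper → 12-1; wooden-soled → 12-1-1; ordinary → 12-1-1-1. Scheduled 31%. quota on 12-1 open → in-quota 6%. → 6%.
Line B: leather-upper → 12-2; cork-soled → 12-2-2; ordinary → 12-2-2-1. Scheduled 34%. Umbrial agreement on 12-2-2: RVC ≥ 55% → 5% available; preferential 5%. → 5%.
Line C: textile-upper → 12-1; wooden-soled → 12-1-1; ankle boots → 12-1-1-2. Scheduled 11%. quota on 12-1 open → in-quota 6%; Dunmara agreement on 12-1-1: RVC ≥ 65% → 16% available; Dunmara agreement on 12-1-1-2: RVC ≥ 50% → 15% available; preference 15% not lower than 6% → no reduction. → 6%.
Line D: textile-upper → 12-1; rubber-soled → 12-1-2; sports → 12-1-2-3. Scheduled 34%. quota on 12-1 open → in-quota 6%; anti-dumping (Fenwick, 12-1): +23%; total 6% + 23% = 29%. → 29%.
Sum: 6% + 5% + 6% + 29% = 46%.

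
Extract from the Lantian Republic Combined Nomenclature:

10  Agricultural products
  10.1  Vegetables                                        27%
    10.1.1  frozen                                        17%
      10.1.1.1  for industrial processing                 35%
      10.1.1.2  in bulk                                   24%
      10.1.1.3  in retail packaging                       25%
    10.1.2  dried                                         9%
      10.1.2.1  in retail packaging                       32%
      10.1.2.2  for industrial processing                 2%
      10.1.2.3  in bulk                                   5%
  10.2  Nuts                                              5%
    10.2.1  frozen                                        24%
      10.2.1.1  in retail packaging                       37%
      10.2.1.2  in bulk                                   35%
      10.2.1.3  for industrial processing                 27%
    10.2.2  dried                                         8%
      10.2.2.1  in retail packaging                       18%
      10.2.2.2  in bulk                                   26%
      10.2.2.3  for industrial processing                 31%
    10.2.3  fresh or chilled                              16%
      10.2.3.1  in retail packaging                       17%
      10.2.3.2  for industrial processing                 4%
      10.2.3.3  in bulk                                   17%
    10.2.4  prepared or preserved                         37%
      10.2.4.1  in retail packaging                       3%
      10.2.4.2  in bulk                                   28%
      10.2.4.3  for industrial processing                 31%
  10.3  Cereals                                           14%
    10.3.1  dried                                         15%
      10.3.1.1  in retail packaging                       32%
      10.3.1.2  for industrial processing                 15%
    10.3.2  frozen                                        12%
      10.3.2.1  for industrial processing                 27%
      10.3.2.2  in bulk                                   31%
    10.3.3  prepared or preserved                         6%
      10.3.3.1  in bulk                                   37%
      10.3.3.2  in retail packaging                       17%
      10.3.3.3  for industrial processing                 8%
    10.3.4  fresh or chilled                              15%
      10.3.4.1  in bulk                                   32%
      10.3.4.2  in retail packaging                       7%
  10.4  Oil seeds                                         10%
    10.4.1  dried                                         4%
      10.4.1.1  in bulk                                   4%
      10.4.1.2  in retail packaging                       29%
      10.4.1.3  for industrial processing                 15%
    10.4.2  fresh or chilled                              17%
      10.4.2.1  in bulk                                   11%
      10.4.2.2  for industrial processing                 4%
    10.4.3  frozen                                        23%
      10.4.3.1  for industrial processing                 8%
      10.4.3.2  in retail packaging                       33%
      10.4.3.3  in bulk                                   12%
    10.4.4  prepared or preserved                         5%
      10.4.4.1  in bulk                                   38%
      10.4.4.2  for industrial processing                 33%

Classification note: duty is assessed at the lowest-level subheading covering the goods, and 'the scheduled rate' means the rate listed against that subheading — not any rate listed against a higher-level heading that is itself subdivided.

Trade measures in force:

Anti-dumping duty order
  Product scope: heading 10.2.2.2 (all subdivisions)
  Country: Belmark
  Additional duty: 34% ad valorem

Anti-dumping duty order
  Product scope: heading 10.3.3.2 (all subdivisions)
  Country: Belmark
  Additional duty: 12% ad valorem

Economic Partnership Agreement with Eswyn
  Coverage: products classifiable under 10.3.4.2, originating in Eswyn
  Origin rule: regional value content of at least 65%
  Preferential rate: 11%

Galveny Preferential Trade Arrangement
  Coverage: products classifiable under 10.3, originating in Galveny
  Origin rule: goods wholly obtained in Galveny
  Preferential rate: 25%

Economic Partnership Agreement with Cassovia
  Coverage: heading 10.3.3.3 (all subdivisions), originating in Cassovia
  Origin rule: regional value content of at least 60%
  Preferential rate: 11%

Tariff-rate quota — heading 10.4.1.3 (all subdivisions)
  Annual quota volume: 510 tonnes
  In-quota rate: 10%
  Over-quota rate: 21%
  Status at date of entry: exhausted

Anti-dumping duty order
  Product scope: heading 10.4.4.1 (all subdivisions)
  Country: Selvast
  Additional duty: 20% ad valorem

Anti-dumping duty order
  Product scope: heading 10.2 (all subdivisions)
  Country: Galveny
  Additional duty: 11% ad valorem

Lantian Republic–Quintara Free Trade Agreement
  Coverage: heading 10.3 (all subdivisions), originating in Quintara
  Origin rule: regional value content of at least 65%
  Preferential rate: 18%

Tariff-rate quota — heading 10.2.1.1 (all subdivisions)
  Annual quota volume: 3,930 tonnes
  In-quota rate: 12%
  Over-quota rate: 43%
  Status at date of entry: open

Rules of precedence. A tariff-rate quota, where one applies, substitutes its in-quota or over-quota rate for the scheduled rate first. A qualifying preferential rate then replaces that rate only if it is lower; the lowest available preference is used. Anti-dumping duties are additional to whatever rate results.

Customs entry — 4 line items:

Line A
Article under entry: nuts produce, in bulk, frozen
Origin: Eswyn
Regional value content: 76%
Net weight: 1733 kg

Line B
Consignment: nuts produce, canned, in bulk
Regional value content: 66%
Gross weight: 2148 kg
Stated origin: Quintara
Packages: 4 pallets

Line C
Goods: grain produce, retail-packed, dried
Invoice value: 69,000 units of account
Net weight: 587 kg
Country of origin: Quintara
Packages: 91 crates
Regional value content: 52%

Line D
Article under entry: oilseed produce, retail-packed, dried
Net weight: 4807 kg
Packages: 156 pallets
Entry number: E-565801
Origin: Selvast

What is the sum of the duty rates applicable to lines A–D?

Line A: nuts → 10.2; frozen → 10.2.1; in bulk → 10.2.1.2. Scheduled 35%. Eswyn agreement on 10.3.4.2: 10.2.1.2 not covered. → 35%.
Line B: nuts → 10.2; canned → 10.2.4; in bulk → 10.2.4.2. Scheduled 28%. Quintara agreement on 10.3: 10.2.4.2 not covered. → 28%.
Line C: grain → 10.3; dried → 10.3.1; retail-packed → 10.3.1.1. Scheduled 32%. Quintara agreement on 10.3: RVC < 65%. → 32%.
Line D: oilseed → 10.4; dried → 10.4.1; retail-packed → 10.4.1.2. Scheduled 29%. No special measure applies. → 29%.
Sum: 35% + 28% + 32% + 29% = 124%.

124%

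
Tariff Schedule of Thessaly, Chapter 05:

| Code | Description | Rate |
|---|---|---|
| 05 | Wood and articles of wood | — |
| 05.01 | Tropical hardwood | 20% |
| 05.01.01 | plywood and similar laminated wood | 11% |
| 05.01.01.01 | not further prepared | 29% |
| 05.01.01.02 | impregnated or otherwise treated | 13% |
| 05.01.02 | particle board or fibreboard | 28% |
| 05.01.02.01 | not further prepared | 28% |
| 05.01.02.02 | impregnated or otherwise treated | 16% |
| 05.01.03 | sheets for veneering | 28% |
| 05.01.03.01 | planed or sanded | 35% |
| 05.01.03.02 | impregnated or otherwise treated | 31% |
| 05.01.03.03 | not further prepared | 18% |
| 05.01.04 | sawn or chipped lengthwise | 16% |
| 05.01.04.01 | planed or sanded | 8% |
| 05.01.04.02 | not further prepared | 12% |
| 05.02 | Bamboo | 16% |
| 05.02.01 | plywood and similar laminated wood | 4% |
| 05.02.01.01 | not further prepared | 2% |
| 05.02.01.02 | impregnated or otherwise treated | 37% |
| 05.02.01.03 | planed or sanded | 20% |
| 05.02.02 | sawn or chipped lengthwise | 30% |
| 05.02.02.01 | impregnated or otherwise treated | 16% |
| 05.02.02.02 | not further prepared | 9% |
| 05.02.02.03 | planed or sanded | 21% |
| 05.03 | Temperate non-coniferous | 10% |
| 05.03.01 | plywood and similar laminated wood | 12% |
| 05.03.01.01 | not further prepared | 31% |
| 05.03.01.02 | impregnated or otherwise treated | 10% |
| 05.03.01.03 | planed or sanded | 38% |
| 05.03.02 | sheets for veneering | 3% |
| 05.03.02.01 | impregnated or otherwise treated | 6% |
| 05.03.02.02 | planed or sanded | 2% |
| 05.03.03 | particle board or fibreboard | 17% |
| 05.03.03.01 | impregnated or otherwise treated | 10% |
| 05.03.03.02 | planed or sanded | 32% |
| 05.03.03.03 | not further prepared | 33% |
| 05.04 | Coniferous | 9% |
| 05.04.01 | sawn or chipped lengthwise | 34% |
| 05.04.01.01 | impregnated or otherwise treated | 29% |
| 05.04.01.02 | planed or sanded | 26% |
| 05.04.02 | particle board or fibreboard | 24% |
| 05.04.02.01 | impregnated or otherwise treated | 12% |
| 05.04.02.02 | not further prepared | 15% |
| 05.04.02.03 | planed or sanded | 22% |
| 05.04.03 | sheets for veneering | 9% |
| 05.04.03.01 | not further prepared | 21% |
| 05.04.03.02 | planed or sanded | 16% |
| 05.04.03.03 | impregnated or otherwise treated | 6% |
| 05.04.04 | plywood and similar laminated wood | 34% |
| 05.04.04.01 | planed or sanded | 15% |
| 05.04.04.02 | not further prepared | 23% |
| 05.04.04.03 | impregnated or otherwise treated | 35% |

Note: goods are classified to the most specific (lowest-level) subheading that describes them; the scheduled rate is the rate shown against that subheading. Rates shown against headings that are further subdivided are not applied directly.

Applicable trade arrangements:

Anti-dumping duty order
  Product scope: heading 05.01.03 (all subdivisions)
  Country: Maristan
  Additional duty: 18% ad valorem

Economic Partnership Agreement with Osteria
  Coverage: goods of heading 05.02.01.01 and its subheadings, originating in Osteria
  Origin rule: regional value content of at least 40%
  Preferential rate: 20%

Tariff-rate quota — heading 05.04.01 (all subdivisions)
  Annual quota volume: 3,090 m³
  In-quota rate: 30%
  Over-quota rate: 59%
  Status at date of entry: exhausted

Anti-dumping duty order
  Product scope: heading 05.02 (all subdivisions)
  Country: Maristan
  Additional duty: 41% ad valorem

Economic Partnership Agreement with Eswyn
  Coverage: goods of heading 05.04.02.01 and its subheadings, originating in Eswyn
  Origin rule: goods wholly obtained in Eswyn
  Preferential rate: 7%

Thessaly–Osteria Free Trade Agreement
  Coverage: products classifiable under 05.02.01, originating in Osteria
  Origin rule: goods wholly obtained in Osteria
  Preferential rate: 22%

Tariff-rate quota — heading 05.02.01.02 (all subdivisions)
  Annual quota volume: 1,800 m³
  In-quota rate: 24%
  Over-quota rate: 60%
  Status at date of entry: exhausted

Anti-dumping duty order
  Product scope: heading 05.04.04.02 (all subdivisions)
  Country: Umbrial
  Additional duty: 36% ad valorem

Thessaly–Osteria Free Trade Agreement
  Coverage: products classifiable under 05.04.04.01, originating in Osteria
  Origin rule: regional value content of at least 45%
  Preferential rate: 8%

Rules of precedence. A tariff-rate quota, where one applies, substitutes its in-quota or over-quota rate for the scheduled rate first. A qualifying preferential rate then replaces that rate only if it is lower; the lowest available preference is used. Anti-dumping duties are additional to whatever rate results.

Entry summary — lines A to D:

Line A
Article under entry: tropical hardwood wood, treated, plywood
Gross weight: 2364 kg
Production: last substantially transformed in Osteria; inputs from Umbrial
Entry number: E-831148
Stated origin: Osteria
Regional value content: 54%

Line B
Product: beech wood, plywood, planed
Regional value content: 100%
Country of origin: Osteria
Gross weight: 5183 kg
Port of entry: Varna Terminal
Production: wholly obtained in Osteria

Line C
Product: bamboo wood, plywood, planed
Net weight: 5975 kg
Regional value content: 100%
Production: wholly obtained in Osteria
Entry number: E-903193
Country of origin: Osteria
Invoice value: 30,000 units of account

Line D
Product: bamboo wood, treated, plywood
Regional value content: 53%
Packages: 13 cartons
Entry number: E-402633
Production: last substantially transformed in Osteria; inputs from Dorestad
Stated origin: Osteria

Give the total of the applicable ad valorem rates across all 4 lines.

Line A: tropical hardwood → 05.01; plywood → 05.01.01; treated → 05.01.01.02. Scheduled 13%. Osteria agreement on 05.02.01.01: 05.01.01.02 not covered; Osteria agreement on 05.02.01: 05.01.01.02 not covered; Osteria agreement on 05.04.04.01: 05.01.01.02 not covered. → 13%.
Line B: beech → 05.03; plywood → 05.03.01; planed → 05.03.01.03. Scheduled 38%. Osteria agreement on 05.02.01.01: 05.03.01.03 not covered; Osteria agreement on 05.02.01: 05.03.01.03 not covered; Osteria agreement on 05.04.04.01: 05.03.01.03 not covered. → 38%.
Line C: bamboo → 05.02; plywood → 05.02.01; planed → 05.02.01.03. Scheduled 20%. Osteria agreement on 05.02.01.01: 05.02.01.03 not covered; Osteria agreement on 05.02.01: wholly obtained → 22% available; Osteria agreement on 05.04.04.01: 05.02.01.03 not covered; preference 22% not lower than 20% → no reduction. → 20%.
Line D: bamboo → 05.02; plywood → 05.02.01; treated → 05.02.01.02. Scheduled 37%. quota on 05.02.01.02 exhausted → over-quota 60%; Osteria agreement on 05.02.01.01: 05.02.01.02 not covered; Osteria agreement on 05.02.01: not wholly obtained; Osteria agreement on 05.04.04.01: 05.02.01.02 not covered. → 60%.
Sum: 13% + 38% + 20% + 60% = 131%.

131%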